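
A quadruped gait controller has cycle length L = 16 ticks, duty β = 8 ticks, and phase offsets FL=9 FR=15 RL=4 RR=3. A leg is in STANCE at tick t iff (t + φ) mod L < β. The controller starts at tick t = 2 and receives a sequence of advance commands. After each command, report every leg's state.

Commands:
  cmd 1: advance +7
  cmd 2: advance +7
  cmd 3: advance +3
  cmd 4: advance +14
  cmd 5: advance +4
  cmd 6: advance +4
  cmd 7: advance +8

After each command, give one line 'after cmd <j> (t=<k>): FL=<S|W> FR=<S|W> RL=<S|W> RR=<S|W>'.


after cmd 1 (t=9): FL=S FR=W RL=W RR=W
after cmd 2 (t=16): FL=W FR=W RL=S RR=S
after cmd 3 (t=19): FL=W FR=S RL=S RR=S
after cmd 4 (t=33): FL=W FR=S RL=S RR=S
after cmd 5 (t=37): FL=W FR=S RL=W RR=W
after cmd 6 (t=41): FL=S FR=W RL=W RR=W
after cmd 7 (t=49): FL=W FR=S RL=S RR=S

start t=2: FL=W FR=S RL=S RR=S
cmd 1: advance +7 → t=9, phase=(2,8,13,12) → FL=S FR=W RL=W RR=W
cmd 2: advance +7 → t=16, phase=(9,15,4,3) → FL=W FR=W RL=S RR=S
cmd 3: advance +3 → t=19, phase=(12,2,7,6) → FL=W FR=S RL=S RR=S
cmd 4: advance +14 → t=33, phase=(10,0,5,4) → FL=W FR=S RL=S RR=S
cmd 5: advance +4 → t=37, phase=(14,4,9,8) → FL=W FR=S RL=W RR=W
cmd 6: advance +4 → t=41, phase=(2,8,13,12) → FL=S FR=W RL=W RR=W
cmd 7: advance +8 → t=49, phase=(10,0,5,4) → FL=W FR=S RL=S RR=S


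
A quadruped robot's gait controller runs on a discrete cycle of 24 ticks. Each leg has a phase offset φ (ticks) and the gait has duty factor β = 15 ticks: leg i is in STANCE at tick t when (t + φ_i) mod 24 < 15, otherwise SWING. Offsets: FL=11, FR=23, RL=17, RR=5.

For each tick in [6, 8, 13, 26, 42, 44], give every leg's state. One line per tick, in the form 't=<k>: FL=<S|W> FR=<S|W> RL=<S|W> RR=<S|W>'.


t=6: FL=W FR=S RL=W RR=S
t=8: FL=W FR=S RL=S RR=S
t=13: FL=S FR=S RL=S RR=W
t=26: FL=S FR=S RL=W RR=S
t=42: FL=S FR=W RL=S RR=W
t=44: FL=S FR=W RL=S RR=S

t=6: phase=(17,5,23,11) vs β=15 → FL=W FR=S RL=W RR=S
t=8: phase=(19,7,1,13) vs β=15 → FL=W FR=S RL=S RR=S
t=13: phase=(0,12,6,18) vs β=15 → FL=S FR=S RL=S RR=W
t=26: phase=(13,1,19,7) vs β=15 → FL=S FR=S RL=W RR=S
t=42: phase=(5,17,11,23) vs β=15 → FL=S FR=W RL=S RR=W
t=44: phase=(7,19,13,1) vs β=15 → FL=S FR=W RL=S RR=S


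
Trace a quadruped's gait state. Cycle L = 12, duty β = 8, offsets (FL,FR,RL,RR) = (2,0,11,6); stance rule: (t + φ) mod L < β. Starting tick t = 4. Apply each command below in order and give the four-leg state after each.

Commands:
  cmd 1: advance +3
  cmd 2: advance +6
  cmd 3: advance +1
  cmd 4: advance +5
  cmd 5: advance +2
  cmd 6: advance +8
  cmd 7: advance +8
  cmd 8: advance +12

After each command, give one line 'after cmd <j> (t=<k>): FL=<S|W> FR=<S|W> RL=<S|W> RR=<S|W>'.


start t=4: FL=S FR=S RL=S RR=W
cmd 1: advance +3 → t=7, phase=(9,7,6,1) → FL=W FR=S RL=S RR=S
cmd 2: advance +6 → t=13, phase=(3,1,0,7) → FL=S FR=S RL=S RR=S
cmd 3: advance +1 → t=14, phase=(4,2,1,8) → FL=S FR=S RL=S RR=W
cmd 4: advance +5 → t=19, phase=(9,7,6,1) → FL=W FR=S RL=S RR=S
cmd 5: advance +2 → t=21, phase=(11,9,8,3) → FL=W FR=W RL=W RR=S
cmd 6: advance +8 → t=29, phase=(7,5,4,11) → FL=S FR=S RL=S RR=W
cmd 7: advance +8 → t=37, phase=(3,1,0,7) → FL=S FR=S RL=S RR=S
cmd 8: advance +12 → t=49, phase=(3,1,0,7) → FL=S FR=S RL=S RR=S

after cmd 1 (t=7): FL=W FR=S RL=S RR=S
after cmd 2 (t=13): FL=S FR=S RL=S RR=S
after cmd 3 (t=14): FL=S FR=S RL=S RR=W
after cmd 4 (t=19): FL=W FR=S RL=S RR=S
after cmd 5 (t=21): FL=W FR=W RL=W RR=S
after cmd 6 (t=29): FL=S FR=S RL=S RR=W
after cmd 7 (t=37): FL=S FR=S RL=S RR=S
after cmd 8 (t=49): FL=S FR=S RL=S RR=S


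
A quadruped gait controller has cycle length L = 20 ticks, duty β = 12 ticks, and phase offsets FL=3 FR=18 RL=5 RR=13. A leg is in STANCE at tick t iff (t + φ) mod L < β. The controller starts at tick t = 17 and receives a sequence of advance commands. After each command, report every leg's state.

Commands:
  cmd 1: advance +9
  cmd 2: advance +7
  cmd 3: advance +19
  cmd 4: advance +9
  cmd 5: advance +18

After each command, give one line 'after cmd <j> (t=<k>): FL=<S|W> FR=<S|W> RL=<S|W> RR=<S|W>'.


after cmd 1 (t=26): FL=S FR=S RL=S RR=W
after cmd 2 (t=33): FL=W FR=S RL=W RR=S
after cmd 3 (t=52): FL=W FR=S RL=W RR=S
after cmd 4 (t=61): FL=S FR=W RL=S RR=W
after cmd 5 (t=79): FL=S FR=W RL=S RR=W

start t=17: FL=S FR=W RL=S RR=S
cmd 1: advance +9 → t=26, phase=(9,4,11,19) → FL=S FR=S RL=S RR=W
cmd 2: advance +7 → t=33, phase=(16,11,18,6) → FL=W FR=S RL=W RR=S
cmd 3: advance +19 → t=52, phase=(15,10,17,5) → FL=W FR=S RL=W RR=S
cmd 4: advance +9 → t=61, phase=(4,19,6,14) → FL=S FR=W RL=S RR=W
cmd 5: advance +18 → t=79, phase=(2,17,4,12) → FL=S FR=W RL=S RR=W


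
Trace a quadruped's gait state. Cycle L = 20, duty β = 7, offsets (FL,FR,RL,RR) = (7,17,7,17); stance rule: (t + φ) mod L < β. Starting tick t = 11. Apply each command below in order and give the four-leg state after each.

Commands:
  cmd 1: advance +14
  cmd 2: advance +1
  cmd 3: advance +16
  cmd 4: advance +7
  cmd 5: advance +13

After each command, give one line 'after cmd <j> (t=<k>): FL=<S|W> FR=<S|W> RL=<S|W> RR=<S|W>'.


start t=11: FL=W FR=W RL=W RR=W
cmd 1: advance +14 → t=25, phase=(12,2,12,2) → FL=W FR=S RL=W RR=S
cmd 2: advance +1 → t=26, phase=(13,3,13,3) → FL=W FR=S RL=W RR=S
cmd 3: advance +16 → t=42, phase=(9,19,9,19) → FL=W FR=W RL=W RR=W
cmd 4: advance +7 → t=49, phase=(16,6,16,6) → FL=W FR=S RL=W RR=S
cmd 5: advance +13 → t=62, phase=(9,19,9,19) → FL=W FR=W RL=W RR=W

after cmd 1 (t=25): FL=W FR=S RL=W RR=S
after cmd 2 (t=26): FL=W FR=S RL=W RR=S
after cmd 3 (t=42): FL=W FR=W RL=W RR=W
after cmd 4 (t=49): FL=W FR=S RL=W RR=S
after cmd 5 (t=62): FL=W FR=W RL=W RR=W


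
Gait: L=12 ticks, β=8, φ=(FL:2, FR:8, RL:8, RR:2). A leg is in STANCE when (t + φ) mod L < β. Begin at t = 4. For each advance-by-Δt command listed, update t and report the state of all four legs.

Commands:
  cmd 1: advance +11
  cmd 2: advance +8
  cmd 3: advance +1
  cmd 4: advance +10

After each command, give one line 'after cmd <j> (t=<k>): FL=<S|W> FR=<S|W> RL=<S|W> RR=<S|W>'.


start t=4: FL=S FR=S RL=S RR=S
cmd 1: advance +11 → t=15, phase=(5,11,11,5) → FL=S FR=W RL=W RR=S
cmd 2: advance +8 → t=23, phase=(1,7,7,1) → FL=S FR=S RL=S RR=S
cmd 3: advance +1 → t=24, phase=(2,8,8,2) → FL=S FR=W RL=W RR=S
cmd 4: advance +10 → t=34, phase=(0,6,6,0) → FL=S FR=S RL=S RR=S

after cmd 1 (t=15): FL=S FR=W RL=W RR=S
after cmd 2 (t=23): FL=S FR=S RL=S RR=S
after cmd 3 (t=24): FL=S FR=W RL=W RR=S
after cmd 4 (t=34): FL=S FR=S RL=S RR=S


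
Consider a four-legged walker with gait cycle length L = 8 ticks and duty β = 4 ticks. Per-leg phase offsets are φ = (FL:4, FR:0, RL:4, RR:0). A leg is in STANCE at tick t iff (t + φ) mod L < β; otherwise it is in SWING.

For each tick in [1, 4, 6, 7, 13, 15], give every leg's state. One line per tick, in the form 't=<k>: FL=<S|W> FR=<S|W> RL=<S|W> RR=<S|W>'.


t=1: FL=W FR=S RL=W RR=S
t=4: FL=S FR=W RL=S RR=W
t=6: FL=S FR=W RL=S RR=W
t=7: FL=S FR=W RL=S RR=W
t=13: FL=S FR=W RL=S RR=W
t=15: FL=S FR=W RL=S RR=W

t=1: phase=(5,1,5,1) vs β=4 → FL=W FR=S RL=W RR=S
t=4: phase=(0,4,0,4) vs β=4 → FL=S FR=W RL=S RR=W
t=6: phase=(2,6,2,6) vs β=4 → FL=S FR=W RL=S RR=W
t=7: phase=(3,7,3,7) vs β=4 → FL=S FR=W RL=S RR=W
t=13: phase=(1,5,1,5) vs β=4 → FL=S FR=W RL=S RR=W
t=15: phase=(3,7,3,7) vs β=4 → FL=S FR=W RL=S RR=W


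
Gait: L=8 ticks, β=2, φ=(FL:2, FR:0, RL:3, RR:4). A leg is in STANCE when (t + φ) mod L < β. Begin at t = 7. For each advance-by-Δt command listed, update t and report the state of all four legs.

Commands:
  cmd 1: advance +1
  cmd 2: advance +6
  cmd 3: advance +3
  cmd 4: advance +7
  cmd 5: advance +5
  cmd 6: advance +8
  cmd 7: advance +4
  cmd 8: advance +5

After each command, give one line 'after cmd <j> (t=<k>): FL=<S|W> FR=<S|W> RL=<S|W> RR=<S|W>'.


after cmd 1 (t=8): FL=W FR=S RL=W RR=W
after cmd 2 (t=14): FL=S FR=W RL=S RR=W
after cmd 3 (t=17): FL=W FR=S RL=W RR=W
after cmd 4 (t=24): FL=W FR=S RL=W RR=W
after cmd 5 (t=29): FL=W FR=W RL=S RR=S
after cmd 6 (t=37): FL=W FR=W RL=S RR=S
after cmd 7 (t=41): FL=W FR=S RL=W RR=W
after cmd 8 (t=46): FL=S FR=W RL=S RR=W

start t=7: FL=S FR=W RL=W RR=W
cmd 1: advance +1 → t=8, phase=(2,0,3,4) → FL=W FR=S RL=W RR=W
cmd 2: advance +6 → t=14, phase=(0,6,1,2) → FL=S FR=W RL=S RR=W
cmd 3: advance +3 → t=17, phase=(3,1,4,5) → FL=W FR=S RL=W RR=W
cmd 4: advance +7 → t=24, phase=(2,0,3,4) → FL=W FR=S RL=W RR=W
cmd 5: advance +5 → t=29, phase=(7,5,0,1) → FL=W FR=W RL=S RR=S
cmd 6: advance +8 → t=37, phase=(7,5,0,1) → FL=W FR=W RL=S RR=S
cmd 7: advance +4 → t=41, phase=(3,1,4,5) → FL=W FR=S RL=W RR=W
cmd 8: advance +5 → t=46, phase=(0,6,1,2) → FL=S FR=W RL=S RR=W


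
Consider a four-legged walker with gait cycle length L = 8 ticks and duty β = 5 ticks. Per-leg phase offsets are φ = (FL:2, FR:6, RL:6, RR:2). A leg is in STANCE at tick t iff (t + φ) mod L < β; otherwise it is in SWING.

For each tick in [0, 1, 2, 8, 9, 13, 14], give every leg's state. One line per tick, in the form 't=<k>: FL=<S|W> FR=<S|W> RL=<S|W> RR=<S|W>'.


t=0: FL=S FR=W RL=W RR=S
t=1: FL=S FR=W RL=W RR=S
t=2: FL=S FR=S RL=S RR=S
t=8: FL=S FR=W RL=W RR=S
t=9: FL=S FR=W RL=W RR=S
t=13: FL=W FR=S RL=S RR=W
t=14: FL=S FR=S RL=S RR=S

t=0: phase=(2,6,6,2) vs β=5 → FL=S FR=W RL=W RR=S
t=1: phase=(3,7,7,3) vs β=5 → FL=S FR=W RL=W RR=S
t=2: phase=(4,0,0,4) vs β=5 → FL=S FR=S RL=S RR=S
t=8: phase=(2,6,6,2) vs β=5 → FL=S FR=W RL=W RR=S
t=9: phase=(3,7,7,3) vs β=5 → FL=S FR=W RL=W RR=S
t=13: phase=(7,3,3,7) vs β=5 → FL=W FR=S RL=S RR=W
t=14: phase=(0,4,4,0) vs β=5 → FL=S FR=S RL=S RR=S


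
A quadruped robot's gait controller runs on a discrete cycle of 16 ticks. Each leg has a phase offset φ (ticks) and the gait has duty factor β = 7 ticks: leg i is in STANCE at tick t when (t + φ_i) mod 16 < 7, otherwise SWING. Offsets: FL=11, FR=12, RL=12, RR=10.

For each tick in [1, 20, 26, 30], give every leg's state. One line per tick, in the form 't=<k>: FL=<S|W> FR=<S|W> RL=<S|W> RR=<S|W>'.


t=1: FL=W FR=W RL=W RR=W
t=20: FL=W FR=S RL=S RR=W
t=26: FL=S FR=S RL=S RR=S
t=30: FL=W FR=W RL=W RR=W

t=1: phase=(12,13,13,11) vs β=7 → FL=W FR=W RL=W RR=W
t=20: phase=(15,0,0,14) vs β=7 → FL=W FR=S RL=S RR=W
t=26: phase=(5,6,6,4) vs β=7 → FL=S FR=S RL=S RR=S
t=30: phase=(9,10,10,8) vs β=7 → FL=W FR=W RL=W RR=W


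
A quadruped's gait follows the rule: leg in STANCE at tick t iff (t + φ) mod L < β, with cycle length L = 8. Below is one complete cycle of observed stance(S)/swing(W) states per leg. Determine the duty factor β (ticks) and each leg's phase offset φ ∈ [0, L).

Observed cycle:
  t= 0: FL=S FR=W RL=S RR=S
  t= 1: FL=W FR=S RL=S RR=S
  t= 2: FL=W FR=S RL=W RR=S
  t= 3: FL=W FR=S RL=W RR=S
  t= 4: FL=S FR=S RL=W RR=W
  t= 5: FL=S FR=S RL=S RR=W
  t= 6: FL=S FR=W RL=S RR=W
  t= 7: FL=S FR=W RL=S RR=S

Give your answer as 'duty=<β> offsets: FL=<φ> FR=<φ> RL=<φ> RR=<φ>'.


duty β = stance ticks per leg = 5
FL: stance ticks = 5; W→S at t=4 → φ=4
FR: stance ticks = 5; W→S at t=1 → φ=7
RL: stance ticks = 5; W→S at t=5 → φ=3
RR: stance ticks = 5; W→S at t=7 → φ=1

duty=5 offsets: FL=4 FR=7 RL=3 RR=1


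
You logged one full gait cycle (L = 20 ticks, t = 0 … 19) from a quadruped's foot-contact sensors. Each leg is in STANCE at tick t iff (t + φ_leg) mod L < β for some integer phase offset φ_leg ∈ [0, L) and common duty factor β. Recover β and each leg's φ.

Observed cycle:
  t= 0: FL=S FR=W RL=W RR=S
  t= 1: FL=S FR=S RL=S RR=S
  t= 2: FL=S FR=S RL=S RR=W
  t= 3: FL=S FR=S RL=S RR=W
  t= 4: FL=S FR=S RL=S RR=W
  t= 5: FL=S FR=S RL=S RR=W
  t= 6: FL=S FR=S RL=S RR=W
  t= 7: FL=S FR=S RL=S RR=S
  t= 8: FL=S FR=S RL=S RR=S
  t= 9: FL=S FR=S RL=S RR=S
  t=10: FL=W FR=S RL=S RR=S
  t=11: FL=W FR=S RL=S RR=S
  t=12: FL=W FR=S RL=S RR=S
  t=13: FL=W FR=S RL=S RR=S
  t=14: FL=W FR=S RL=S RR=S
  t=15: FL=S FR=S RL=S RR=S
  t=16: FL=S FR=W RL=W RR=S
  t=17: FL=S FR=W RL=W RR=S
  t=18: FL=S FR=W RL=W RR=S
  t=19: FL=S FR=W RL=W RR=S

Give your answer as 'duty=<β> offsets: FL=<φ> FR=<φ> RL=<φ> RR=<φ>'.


duty β = stance ticks per leg = 15
FL: stance ticks = 15; W→S at t=15 → φ=5
FR: stance ticks = 15; W→S at t=1 → φ=19
RL: stance ticks = 15; W→S at t=1 → φ=19
RR: stance ticks = 15; W→S at t=7 → φ=13

duty=15 offsets: FL=5 FR=19 RL=19 RR=13


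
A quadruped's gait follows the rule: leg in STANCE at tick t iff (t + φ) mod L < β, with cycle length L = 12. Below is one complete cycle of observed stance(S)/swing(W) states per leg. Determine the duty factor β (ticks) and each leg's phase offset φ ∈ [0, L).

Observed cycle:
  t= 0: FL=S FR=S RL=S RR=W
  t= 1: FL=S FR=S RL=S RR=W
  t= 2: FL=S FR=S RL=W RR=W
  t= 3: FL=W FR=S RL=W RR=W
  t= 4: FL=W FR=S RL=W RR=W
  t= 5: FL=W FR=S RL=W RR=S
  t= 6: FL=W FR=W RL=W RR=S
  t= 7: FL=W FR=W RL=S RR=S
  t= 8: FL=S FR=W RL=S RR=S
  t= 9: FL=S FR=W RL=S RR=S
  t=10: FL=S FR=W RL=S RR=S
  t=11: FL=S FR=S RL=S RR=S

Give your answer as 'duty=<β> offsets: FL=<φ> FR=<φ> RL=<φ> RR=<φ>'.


duty β = stance ticks per leg = 7
FL: stance ticks = 7; W→S at t=8 → φ=4
FR: stance ticks = 7; W→S at t=11 → φ=1
RL: stance ticks = 7; W→S at t=7 → φ=5
RR: stance ticks = 7; W→S at t=5 → φ=7

duty=7 offsets: FL=4 FR=1 RL=5 RR=7


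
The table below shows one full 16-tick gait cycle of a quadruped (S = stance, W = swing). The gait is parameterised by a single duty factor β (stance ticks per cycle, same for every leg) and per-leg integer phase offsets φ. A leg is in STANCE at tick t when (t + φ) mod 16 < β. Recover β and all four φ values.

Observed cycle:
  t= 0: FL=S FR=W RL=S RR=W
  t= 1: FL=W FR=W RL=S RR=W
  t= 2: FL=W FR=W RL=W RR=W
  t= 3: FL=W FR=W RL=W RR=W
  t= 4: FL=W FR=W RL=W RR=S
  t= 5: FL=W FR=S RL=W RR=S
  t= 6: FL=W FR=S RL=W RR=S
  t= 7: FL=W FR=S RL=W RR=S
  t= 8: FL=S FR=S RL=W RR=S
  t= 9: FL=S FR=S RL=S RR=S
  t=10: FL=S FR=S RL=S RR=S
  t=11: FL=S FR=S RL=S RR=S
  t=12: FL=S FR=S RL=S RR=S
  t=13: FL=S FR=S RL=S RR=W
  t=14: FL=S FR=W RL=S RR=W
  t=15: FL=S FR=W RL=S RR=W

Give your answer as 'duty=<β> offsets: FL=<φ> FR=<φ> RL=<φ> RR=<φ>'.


duty β = stance ticks per leg = 9
FL: stance ticks = 9; W→S at t=8 → φ=8
FR: stance ticks = 9; W→S at t=5 → φ=11
RL: stance ticks = 9; W→S at t=9 → φ=7
RR: stance ticks = 9; W→S at t=4 → φ=12

duty=9 offsets: FL=8 FR=11 RL=7 RR=12


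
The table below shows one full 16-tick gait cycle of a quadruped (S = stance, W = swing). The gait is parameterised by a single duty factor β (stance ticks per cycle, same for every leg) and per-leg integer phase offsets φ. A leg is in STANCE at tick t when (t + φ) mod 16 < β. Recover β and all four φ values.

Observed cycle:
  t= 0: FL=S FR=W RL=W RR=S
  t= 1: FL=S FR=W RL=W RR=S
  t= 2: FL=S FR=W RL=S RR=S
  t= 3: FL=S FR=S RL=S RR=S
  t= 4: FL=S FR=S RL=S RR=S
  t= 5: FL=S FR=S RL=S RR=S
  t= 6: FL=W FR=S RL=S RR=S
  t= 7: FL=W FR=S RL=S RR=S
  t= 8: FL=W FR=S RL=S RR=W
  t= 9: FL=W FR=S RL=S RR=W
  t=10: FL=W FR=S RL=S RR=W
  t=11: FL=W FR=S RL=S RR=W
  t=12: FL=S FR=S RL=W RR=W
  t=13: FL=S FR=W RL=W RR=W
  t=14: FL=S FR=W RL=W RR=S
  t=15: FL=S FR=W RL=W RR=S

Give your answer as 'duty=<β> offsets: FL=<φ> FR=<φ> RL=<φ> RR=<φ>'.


duty=10 offsets: FL=4 FR=13 RL=14 RR=2

duty β = stance ticks per leg = 10
FL: stance ticks = 10; W→S at t=12 → φ=4
FR: stance ticks = 10; W→S at t=3 → φ=13
RL: stance ticks = 10; W→S at t=2 → φ=14
RR: stance ticks = 10; W→S at t=14 → φ=2


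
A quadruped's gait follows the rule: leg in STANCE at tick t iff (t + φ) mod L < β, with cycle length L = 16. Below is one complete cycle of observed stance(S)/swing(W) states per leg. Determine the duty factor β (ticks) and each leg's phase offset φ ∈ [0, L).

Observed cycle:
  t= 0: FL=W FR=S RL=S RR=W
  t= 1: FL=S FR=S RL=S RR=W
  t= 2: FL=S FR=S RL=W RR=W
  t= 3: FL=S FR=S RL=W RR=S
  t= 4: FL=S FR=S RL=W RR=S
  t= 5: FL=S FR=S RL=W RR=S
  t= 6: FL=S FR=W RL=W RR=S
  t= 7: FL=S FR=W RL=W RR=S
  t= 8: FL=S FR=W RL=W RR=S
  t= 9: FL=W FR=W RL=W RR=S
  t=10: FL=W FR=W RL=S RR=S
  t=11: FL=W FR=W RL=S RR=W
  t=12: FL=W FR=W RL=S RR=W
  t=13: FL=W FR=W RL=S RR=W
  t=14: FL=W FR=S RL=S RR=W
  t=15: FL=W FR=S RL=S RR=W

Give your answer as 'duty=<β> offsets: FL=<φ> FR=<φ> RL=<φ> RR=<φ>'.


duty=8 offsets: FL=15 FR=2 RL=6 RR=13

duty β = stance ticks per leg = 8
FL: stance ticks = 8; W→S at t=1 → φ=15
FR: stance ticks = 8; W→S at t=14 → φ=2
RL: stance ticks = 8; W→S at t=10 → φ=6
RR: stance ticks = 8; W→S at t=3 → φ=13


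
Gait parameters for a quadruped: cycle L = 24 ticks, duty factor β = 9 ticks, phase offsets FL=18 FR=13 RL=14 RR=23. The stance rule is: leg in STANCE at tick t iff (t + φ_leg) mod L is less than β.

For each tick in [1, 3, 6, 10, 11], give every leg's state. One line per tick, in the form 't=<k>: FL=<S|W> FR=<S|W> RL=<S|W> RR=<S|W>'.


t=1: FL=W FR=W RL=W RR=S
t=3: FL=W FR=W RL=W RR=S
t=6: FL=S FR=W RL=W RR=S
t=10: FL=S FR=W RL=S RR=W
t=11: FL=S FR=S RL=S RR=W

t=1: phase=(19,14,15,0) vs β=9 → FL=W FR=W RL=W RR=S
t=3: phase=(21,16,17,2) vs β=9 → FL=W FR=W RL=W RR=S
t=6: phase=(0,19,20,5) vs β=9 → FL=S FR=W RL=W RR=S
t=10: phase=(4,23,0,9) vs β=9 → FL=S FR=W RL=S RR=W
t=11: phase=(5,0,1,10) vs β=9 → FL=S FR=S RL=S RR=W


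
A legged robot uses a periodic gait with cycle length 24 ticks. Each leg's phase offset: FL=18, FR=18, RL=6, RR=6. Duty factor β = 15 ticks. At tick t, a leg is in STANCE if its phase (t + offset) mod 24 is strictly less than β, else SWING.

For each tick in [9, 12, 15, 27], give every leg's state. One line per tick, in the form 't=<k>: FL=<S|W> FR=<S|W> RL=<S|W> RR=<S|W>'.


t=9: FL=S FR=S RL=W RR=W
t=12: FL=S FR=S RL=W RR=W
t=15: FL=S FR=S RL=W RR=W
t=27: FL=W FR=W RL=S RR=S

t=9: phase=(3,3,15,15) vs β=15 → FL=S FR=S RL=W RR=W
t=12: phase=(6,6,18,18) vs β=15 → FL=S FR=S RL=W RR=W
t=15: phase=(9,9,21,21) vs β=15 → FL=S FR=S RL=W RR=W
t=27: phase=(21,21,9,9) vs β=15 → FL=W FR=W RL=S RR=S


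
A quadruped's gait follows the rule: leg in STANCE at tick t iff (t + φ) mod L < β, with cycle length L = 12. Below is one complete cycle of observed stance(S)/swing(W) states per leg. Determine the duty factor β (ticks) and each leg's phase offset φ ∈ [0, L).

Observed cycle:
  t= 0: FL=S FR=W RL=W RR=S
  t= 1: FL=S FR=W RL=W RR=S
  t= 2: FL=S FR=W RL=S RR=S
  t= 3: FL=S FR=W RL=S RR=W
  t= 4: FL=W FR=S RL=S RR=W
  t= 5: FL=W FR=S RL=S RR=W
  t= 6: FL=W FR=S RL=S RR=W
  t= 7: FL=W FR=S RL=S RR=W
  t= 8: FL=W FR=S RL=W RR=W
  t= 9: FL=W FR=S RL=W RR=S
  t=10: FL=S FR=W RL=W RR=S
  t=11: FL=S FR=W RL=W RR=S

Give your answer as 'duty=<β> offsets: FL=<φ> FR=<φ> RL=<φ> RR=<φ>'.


duty=6 offsets: FL=2 FR=8 RL=10 RR=3

duty β = stance ticks per leg = 6
FL: stance ticks = 6; W→S at t=10 → φ=2
FR: stance ticks = 6; W→S at t=4 → φ=8
RL: stance ticks = 6; W→S at t=2 → φ=10
RR: stance ticks = 6; W→S at t=9 → φ=3


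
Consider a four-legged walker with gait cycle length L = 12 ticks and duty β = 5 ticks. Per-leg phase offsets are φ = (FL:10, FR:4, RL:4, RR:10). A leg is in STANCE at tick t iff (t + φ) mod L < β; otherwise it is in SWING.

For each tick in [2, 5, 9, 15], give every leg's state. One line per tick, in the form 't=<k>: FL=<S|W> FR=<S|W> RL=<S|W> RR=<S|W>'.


t=2: FL=S FR=W RL=W RR=S
t=5: FL=S FR=W RL=W RR=S
t=9: FL=W FR=S RL=S RR=W
t=15: FL=S FR=W RL=W RR=S

t=2: phase=(0,6,6,0) vs β=5 → FL=S FR=W RL=W RR=S
t=5: phase=(3,9,9,3) vs β=5 → FL=S FR=W RL=W RR=S
t=9: phase=(7,1,1,7) vs β=5 → FL=W FR=S RL=S RR=W
t=15: phase=(1,7,7,1) vs β=5 → FL=S FR=W RL=W RR=S


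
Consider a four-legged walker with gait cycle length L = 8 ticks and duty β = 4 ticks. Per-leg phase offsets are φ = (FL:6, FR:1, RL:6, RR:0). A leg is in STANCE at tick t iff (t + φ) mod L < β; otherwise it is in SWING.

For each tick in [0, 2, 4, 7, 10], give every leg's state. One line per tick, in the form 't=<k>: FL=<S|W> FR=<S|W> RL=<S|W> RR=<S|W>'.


t=0: FL=W FR=S RL=W RR=S
t=2: FL=S FR=S RL=S RR=S
t=4: FL=S FR=W RL=S RR=W
t=7: FL=W FR=S RL=W RR=W
t=10: FL=S FR=S RL=S RR=S

t=0: phase=(6,1,6,0) vs β=4 → FL=W FR=S RL=W RR=S
t=2: phase=(0,3,0,2) vs β=4 → FL=S FR=S RL=S RR=S
t=4: phase=(2,5,2,4) vs β=4 → FL=S FR=W RL=S RR=W
t=7: phase=(5,0,5,7) vs β=4 → FL=W FR=S RL=W RR=W
t=10: phase=(0,3,0,2) vs β=4 → FL=S FR=S RL=S RR=S


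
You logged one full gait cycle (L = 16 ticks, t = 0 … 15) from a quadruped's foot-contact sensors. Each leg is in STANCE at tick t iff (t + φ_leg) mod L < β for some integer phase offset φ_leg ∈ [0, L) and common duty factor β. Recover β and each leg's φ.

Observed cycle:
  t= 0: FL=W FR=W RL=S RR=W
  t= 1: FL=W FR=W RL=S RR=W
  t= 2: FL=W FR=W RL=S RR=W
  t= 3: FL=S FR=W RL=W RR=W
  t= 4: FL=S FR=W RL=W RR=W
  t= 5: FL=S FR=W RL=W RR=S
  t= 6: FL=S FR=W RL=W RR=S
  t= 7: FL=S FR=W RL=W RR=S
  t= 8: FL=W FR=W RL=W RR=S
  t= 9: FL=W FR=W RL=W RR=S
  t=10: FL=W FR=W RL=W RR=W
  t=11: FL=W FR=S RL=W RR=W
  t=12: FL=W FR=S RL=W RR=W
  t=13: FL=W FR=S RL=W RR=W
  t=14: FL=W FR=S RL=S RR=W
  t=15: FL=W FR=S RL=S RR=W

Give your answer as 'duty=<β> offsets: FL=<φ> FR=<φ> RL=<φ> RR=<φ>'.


duty β = stance ticks per leg = 5
FL: stance ticks = 5; W→S at t=3 → φ=13
FR: stance ticks = 5; W→S at t=11 → φ=5
RL: stance ticks = 5; W→S at t=14 → φ=2
RR: stance ticks = 5; W→S at t=5 → φ=11

duty=5 offsets: FL=13 FR=5 RL=2 RR=11


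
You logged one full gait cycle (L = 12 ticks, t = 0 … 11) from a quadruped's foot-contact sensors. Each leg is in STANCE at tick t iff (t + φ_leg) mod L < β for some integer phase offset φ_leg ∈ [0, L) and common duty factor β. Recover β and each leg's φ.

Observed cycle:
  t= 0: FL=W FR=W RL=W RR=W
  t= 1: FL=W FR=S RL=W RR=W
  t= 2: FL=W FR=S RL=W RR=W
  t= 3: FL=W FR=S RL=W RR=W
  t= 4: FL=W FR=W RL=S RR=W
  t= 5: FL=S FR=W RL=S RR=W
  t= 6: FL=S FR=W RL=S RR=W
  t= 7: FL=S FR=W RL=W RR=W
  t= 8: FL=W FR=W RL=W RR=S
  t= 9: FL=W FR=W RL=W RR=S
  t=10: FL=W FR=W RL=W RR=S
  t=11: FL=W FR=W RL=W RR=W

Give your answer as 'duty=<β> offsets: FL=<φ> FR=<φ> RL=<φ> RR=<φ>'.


duty=3 offsets: FL=7 FR=11 RL=8 RR=4

duty β = stance ticks per leg = 3
FL: stance ticks = 3; W→S at t=5 → φ=7
FR: stance ticks = 3; W→S at t=1 → φ=11
RL: stance ticks = 3; W→S at t=4 → φ=8
RR: stance ticks = 3; W→S at t=8 → φ=4


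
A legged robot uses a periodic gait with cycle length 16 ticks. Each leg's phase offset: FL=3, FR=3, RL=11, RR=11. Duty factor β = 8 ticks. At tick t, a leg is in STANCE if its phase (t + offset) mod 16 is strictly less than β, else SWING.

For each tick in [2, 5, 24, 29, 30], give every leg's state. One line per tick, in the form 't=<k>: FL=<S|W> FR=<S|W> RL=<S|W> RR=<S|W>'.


t=2: FL=S FR=S RL=W RR=W
t=5: FL=W FR=W RL=S RR=S
t=24: FL=W FR=W RL=S RR=S
t=29: FL=S FR=S RL=W RR=W
t=30: FL=S FR=S RL=W RR=W

t=2: phase=(5,5,13,13) vs β=8 → FL=S FR=S RL=W RR=W
t=5: phase=(8,8,0,0) vs β=8 → FL=W FR=W RL=S RR=S
t=24: phase=(11,11,3,3) vs β=8 → FL=W FR=W RL=S RR=S
t=29: phase=(0,0,8,8) vs β=8 → FL=S FR=S RL=W RR=W
t=30: phase=(1,1,9,9) vs β=8 → FL=S FR=S RL=W RR=W


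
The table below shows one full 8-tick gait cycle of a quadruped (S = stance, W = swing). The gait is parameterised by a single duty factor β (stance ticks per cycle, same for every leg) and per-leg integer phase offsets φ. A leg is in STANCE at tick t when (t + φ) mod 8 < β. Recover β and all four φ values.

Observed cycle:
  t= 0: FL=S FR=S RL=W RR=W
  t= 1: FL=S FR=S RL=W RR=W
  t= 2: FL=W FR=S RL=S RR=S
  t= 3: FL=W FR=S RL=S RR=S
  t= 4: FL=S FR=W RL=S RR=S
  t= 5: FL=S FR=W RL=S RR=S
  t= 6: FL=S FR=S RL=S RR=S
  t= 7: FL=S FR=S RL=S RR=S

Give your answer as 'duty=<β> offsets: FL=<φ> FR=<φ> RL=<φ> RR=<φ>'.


duty β = stance ticks per leg = 6
FL: stance ticks = 6; W→S at t=4 → φ=4
FR: stance ticks = 6; W→S at t=6 → φ=2
RL: stance ticks = 6; W→S at t=2 → φ=6
RR: stance ticks = 6; W→S at t=2 → φ=6

duty=6 offsets: FL=4 FR=2 RL=6 RR=6


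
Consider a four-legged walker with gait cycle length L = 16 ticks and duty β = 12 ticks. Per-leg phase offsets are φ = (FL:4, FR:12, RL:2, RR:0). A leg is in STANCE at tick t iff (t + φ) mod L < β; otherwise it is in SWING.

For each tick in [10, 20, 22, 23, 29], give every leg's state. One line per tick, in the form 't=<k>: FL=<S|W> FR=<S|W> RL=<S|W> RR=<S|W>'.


t=10: FL=W FR=S RL=W RR=S
t=20: FL=S FR=S RL=S RR=S
t=22: FL=S FR=S RL=S RR=S
t=23: FL=S FR=S RL=S RR=S
t=29: FL=S FR=S RL=W RR=W

t=10: phase=(14,6,12,10) vs β=12 → FL=W FR=S RL=W RR=S
t=20: phase=(8,0,6,4) vs β=12 → FL=S FR=S RL=S RR=S
t=22: phase=(10,2,8,6) vs β=12 → FL=S FR=S RL=S RR=S
t=23: phase=(11,3,9,7) vs β=12 → FL=S FR=S RL=S RR=S
t=29: phase=(1,9,15,13) vs β=12 → FL=S FR=S RL=W RR=W


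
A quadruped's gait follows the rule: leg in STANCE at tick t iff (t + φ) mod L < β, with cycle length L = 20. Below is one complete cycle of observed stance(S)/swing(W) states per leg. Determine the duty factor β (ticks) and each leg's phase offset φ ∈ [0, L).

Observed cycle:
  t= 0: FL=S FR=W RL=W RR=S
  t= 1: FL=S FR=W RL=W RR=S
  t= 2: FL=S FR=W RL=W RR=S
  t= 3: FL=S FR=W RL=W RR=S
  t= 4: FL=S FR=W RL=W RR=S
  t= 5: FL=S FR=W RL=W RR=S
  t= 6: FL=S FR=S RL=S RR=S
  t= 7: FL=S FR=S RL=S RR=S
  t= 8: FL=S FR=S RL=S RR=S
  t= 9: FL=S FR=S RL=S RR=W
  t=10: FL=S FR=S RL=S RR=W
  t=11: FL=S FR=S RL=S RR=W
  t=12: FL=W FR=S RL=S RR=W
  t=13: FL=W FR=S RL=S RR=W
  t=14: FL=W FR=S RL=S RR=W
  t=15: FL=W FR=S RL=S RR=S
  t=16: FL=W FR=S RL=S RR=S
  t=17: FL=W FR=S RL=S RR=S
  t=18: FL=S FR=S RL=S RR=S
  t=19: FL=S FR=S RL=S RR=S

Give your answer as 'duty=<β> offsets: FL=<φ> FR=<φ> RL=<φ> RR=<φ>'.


duty β = stance ticks per leg = 14
FL: stance ticks = 14; W→S at t=18 → φ=2
FR: stance ticks = 14; W→S at t=6 → φ=14
RL: stance ticks = 14; W→S at t=6 → φ=14
RR: stance ticks = 14; W→S at t=15 → φ=5

duty=14 offsets: FL=2 FR=14 RL=14 RR=5


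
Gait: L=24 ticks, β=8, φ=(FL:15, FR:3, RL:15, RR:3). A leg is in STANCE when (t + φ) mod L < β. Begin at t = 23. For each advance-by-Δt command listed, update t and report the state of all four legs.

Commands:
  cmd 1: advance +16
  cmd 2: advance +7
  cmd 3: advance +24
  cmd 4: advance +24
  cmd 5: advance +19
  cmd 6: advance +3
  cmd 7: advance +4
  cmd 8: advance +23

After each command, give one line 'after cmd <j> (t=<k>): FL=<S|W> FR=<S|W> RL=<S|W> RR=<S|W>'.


after cmd 1 (t=39): FL=S FR=W RL=S RR=W
after cmd 2 (t=46): FL=W FR=S RL=W RR=S
after cmd 3 (t=70): FL=W FR=S RL=W RR=S
after cmd 4 (t=94): FL=W FR=S RL=W RR=S
after cmd 5 (t=113): FL=W FR=W RL=W RR=W
after cmd 6 (t=116): FL=W FR=W RL=W RR=W
after cmd 7 (t=120): FL=W FR=S RL=W RR=S
after cmd 8 (t=143): FL=W FR=S RL=W RR=S

start t=23: FL=W FR=S RL=W RR=S
cmd 1: advance +16 → t=39, phase=(6,18,6,18) → FL=S FR=W RL=S RR=W
cmd 2: advance +7 → t=46, phase=(13,1,13,1) → FL=W FR=S RL=W RR=S
cmd 3: advance +24 → t=70, phase=(13,1,13,1) → FL=W FR=S RL=W RR=S
cmd 4: advance +24 → t=94, phase=(13,1,13,1) → FL=W FR=S RL=W RR=S
cmd 5: advance +19 → t=113, phase=(8,20,8,20) → FL=W FR=W RL=W RR=W
cmd 6: advance +3 → t=116, phase=(11,23,11,23) → FL=W FR=W RL=W RR=W
cmd 7: advance +4 → t=120, phase=(15,3,15,3) → FL=W FR=S RL=W RR=S
cmd 8: advance +23 → t=143, phase=(14,2,14,2) → FL=W FR=S RL=W RR=S


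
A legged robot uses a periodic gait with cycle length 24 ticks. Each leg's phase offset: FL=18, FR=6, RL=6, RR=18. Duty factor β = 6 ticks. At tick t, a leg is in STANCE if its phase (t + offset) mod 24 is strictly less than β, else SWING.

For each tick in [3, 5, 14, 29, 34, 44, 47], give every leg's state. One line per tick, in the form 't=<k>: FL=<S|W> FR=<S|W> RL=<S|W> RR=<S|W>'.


t=3: FL=W FR=W RL=W RR=W
t=5: FL=W FR=W RL=W RR=W
t=14: FL=W FR=W RL=W RR=W
t=29: FL=W FR=W RL=W RR=W
t=34: FL=S FR=W RL=W RR=S
t=44: FL=W FR=S RL=S RR=W
t=47: FL=W FR=S RL=S RR=W

t=3: phase=(21,9,9,21) vs β=6 → FL=W FR=W RL=W RR=W
t=5: phase=(23,11,11,23) vs β=6 → FL=W FR=W RL=W RR=W
t=14: phase=(8,20,20,8) vs β=6 → FL=W FR=W RL=W RR=W
t=29: phase=(23,11,11,23) vs β=6 → FL=W FR=W RL=W RR=W
t=34: phase=(4,16,16,4) vs β=6 → FL=S FR=W RL=W RR=S
t=44: phase=(14,2,2,14) vs β=6 → FL=W FR=S RL=S RR=W
t=47: phase=(17,5,5,17) vs β=6 → FL=W FR=S RL=S RR=W


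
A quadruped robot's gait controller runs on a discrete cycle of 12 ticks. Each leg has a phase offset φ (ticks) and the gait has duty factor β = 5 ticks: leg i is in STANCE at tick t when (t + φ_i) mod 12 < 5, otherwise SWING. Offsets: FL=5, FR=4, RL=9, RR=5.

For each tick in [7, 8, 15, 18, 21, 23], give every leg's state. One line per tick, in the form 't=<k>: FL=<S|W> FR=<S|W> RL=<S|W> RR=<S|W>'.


t=7: FL=S FR=W RL=S RR=S
t=8: FL=S FR=S RL=W RR=S
t=15: FL=W FR=W RL=S RR=W
t=18: FL=W FR=W RL=S RR=W
t=21: FL=S FR=S RL=W RR=S
t=23: FL=S FR=S RL=W RR=S

t=7: phase=(0,11,4,0) vs β=5 → FL=S FR=W RL=S RR=S
t=8: phase=(1,0,5,1) vs β=5 → FL=S FR=S RL=W RR=S
t=15: phase=(8,7,0,8) vs β=5 → FL=W FR=W RL=S RR=W
t=18: phase=(11,10,3,11) vs β=5 → FL=W FR=W RL=S RR=W
t=21: phase=(2,1,6,2) vs β=5 → FL=S FR=S RL=W RR=S
t=23: phase=(4,3,8,4) vs β=5 → FL=S FR=S RL=W RR=S


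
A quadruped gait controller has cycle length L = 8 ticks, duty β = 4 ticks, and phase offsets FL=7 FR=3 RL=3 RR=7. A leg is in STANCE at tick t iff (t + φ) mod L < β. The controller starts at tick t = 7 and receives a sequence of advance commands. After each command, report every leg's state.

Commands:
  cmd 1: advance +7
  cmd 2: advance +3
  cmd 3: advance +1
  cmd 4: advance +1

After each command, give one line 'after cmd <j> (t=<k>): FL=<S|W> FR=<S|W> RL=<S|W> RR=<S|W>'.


start t=7: FL=W FR=S RL=S RR=W
cmd 1: advance +7 → t=14, phase=(5,1,1,5) → FL=W FR=S RL=S RR=W
cmd 2: advance +3 → t=17, phase=(0,4,4,0) → FL=S FR=W RL=W RR=S
cmd 3: advance +1 → t=18, phase=(1,5,5,1) → FL=S FR=W RL=W RR=S
cmd 4: advance +1 → t=19, phase=(2,6,6,2) → FL=S FR=W RL=W RR=S

after cmd 1 (t=14): FL=W FR=S RL=S RR=W
after cmd 2 (t=17): FL=S FR=W RL=W RR=S
after cmd 3 (t=18): FL=S FR=W RL=W RR=S
after cmd 4 (t=19): FL=S FR=W RL=W RR=S


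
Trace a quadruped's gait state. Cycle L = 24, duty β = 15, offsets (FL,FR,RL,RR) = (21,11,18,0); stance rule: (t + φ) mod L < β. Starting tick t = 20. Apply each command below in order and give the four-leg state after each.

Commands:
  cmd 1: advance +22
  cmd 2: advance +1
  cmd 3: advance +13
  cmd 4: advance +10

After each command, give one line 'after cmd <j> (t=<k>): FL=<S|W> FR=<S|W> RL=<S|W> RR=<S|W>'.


after cmd 1 (t=42): FL=W FR=S RL=S RR=W
after cmd 2 (t=43): FL=W FR=S RL=S RR=W
after cmd 3 (t=56): FL=S FR=W RL=S RR=S
after cmd 4 (t=66): FL=W FR=S RL=S RR=W

start t=20: FL=W FR=S RL=S RR=W
cmd 1: advance +22 → t=42, phase=(15,5,12,18) → FL=W FR=S RL=S RR=W
cmd 2: advance +1 → t=43, phase=(16,6,13,19) → FL=W FR=S RL=S RR=W
cmd 3: advance +13 → t=56, phase=(5,19,2,8) → FL=S FR=W RL=S RR=S
cmd 4: advance +10 → t=66, phase=(15,5,12,18) → FL=W FR=S RL=S RR=W


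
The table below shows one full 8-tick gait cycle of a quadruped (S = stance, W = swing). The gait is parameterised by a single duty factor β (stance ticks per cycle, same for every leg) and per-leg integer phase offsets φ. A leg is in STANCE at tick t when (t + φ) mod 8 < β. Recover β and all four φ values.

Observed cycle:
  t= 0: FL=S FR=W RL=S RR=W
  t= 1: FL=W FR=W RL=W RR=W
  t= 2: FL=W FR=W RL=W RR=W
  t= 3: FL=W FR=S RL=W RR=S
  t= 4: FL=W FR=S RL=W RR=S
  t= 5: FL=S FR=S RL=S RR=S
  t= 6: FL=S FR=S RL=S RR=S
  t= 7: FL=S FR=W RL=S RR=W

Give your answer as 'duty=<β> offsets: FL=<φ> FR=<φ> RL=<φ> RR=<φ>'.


duty=4 offsets: FL=3 FR=5 RL=3 RR=5

duty β = stance ticks per leg = 4
FL: stance ticks = 4; W→S at t=5 → φ=3
FR: stance ticks = 4; W→S at t=3 → φ=5
RL: stance ticks = 4; W→S at t=5 → φ=3
RR: stance ticks = 4; W→S at t=3 → φ=5


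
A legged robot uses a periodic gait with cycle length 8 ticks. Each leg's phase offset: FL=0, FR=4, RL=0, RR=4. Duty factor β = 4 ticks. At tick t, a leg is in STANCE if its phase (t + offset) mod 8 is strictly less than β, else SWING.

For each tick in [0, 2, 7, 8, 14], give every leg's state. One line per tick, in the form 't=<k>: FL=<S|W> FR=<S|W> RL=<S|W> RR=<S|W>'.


t=0: phase=(0,4,0,4) vs β=4 → FL=S FR=W RL=S RR=W
t=2: phase=(2,6,2,6) vs β=4 → FL=S FR=W RL=S RR=W
t=7: phase=(7,3,7,3) vs β=4 → FL=W FR=S RL=W RR=S
t=8: phase=(0,4,0,4) vs β=4 → FL=S FR=W RL=S RR=W
t=14: phase=(6,2,6,2) vs β=4 → FL=W FR=S RL=W RR=S

t=0: FL=S FR=W RL=S RR=W
t=2: FL=S FR=W RL=S RR=W
t=7: FL=W FR=S RL=W RR=S
t=8: FL=S FR=W RL=S RR=W
t=14: FL=W FR=S RL=W RR=S


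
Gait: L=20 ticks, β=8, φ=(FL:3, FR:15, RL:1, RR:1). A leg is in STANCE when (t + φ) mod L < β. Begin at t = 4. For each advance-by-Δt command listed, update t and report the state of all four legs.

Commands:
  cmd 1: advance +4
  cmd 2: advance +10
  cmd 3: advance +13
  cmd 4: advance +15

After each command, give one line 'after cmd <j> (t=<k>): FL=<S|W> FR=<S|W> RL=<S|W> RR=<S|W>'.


start t=4: FL=S FR=W RL=S RR=S
cmd 1: advance +4 → t=8, phase=(11,3,9,9) → FL=W FR=S RL=W RR=W
cmd 2: advance +10 → t=18, phase=(1,13,19,19) → FL=S FR=W RL=W RR=W
cmd 3: advance +13 → t=31, phase=(14,6,12,12) → FL=W FR=S RL=W RR=W
cmd 4: advance +15 → t=46, phase=(9,1,7,7) → FL=W FR=S RL=S RR=S

after cmd 1 (t=8): FL=W FR=S RL=W RR=W
after cmd 2 (t=18): FL=S FR=W RL=W RR=W
after cmd 3 (t=31): FL=W FR=S RL=W RR=W
after cmd 4 (t=46): FL=W FR=S RL=S RR=S


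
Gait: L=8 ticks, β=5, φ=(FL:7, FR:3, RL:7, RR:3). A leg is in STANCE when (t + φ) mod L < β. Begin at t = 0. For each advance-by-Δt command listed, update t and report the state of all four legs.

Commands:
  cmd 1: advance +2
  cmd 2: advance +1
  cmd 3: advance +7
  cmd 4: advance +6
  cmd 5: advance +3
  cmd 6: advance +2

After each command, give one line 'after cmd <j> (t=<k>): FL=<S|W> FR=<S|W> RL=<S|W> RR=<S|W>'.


start t=0: FL=W FR=S RL=W RR=S
cmd 1: advance +2 → t=2, phase=(1,5,1,5) → FL=S FR=W RL=S RR=W
cmd 2: advance +1 → t=3, phase=(2,6,2,6) → FL=S FR=W RL=S RR=W
cmd 3: advance +7 → t=10, phase=(1,5,1,5) → FL=S FR=W RL=S RR=W
cmd 4: advance +6 → t=16, phase=(7,3,7,3) → FL=W FR=S RL=W RR=S
cmd 5: advance +3 → t=19, phase=(2,6,2,6) → FL=S FR=W RL=S RR=W
cmd 6: advance +2 → t=21, phase=(4,0,4,0) → FL=S FR=S RL=S RR=S

after cmd 1 (t=2): FL=S FR=W RL=S RR=W
after cmd 2 (t=3): FL=S FR=W RL=S RR=W
after cmd 3 (t=10): FL=S FR=W RL=S RR=W
after cmd 4 (t=16): FL=W FR=S RL=W RR=S
after cmd 5 (t=19): FL=S FR=W RL=S RR=W
after cmd 6 (t=21): FL=S FR=S RL=S RR=S


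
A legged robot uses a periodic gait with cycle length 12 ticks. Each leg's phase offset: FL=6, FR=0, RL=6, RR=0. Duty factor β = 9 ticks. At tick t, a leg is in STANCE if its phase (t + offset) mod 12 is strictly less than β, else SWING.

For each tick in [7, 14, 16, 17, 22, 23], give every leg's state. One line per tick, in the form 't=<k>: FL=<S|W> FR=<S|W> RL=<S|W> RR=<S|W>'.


t=7: FL=S FR=S RL=S RR=S
t=14: FL=S FR=S RL=S RR=S
t=16: FL=W FR=S RL=W RR=S
t=17: FL=W FR=S RL=W RR=S
t=22: FL=S FR=W RL=S RR=W
t=23: FL=S FR=W RL=S RR=W

t=7: phase=(1,7,1,7) vs β=9 → FL=S FR=S RL=S RR=S
t=14: phase=(8,2,8,2) vs β=9 → FL=S FR=S RL=S RR=S
t=16: phase=(10,4,10,4) vs β=9 → FL=W FR=S RL=W RR=S
t=17: phase=(11,5,11,5) vs β=9 → FL=W FR=S RL=W RR=S
t=22: phase=(4,10,4,10) vs β=9 → FL=S FR=W RL=S RR=W
t=23: phase=(5,11,5,11) vs β=9 → FL=S FR=W RL=S RR=W


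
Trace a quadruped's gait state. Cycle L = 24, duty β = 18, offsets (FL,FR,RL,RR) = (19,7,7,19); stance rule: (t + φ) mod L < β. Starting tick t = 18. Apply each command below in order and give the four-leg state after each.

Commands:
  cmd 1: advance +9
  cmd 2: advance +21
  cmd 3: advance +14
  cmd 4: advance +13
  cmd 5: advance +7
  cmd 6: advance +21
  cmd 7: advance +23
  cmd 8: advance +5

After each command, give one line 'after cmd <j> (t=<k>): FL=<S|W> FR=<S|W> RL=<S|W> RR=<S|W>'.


after cmd 1 (t=27): FL=W FR=S RL=S RR=W
after cmd 2 (t=48): FL=W FR=S RL=S RR=W
after cmd 3 (t=62): FL=S FR=W RL=W RR=S
after cmd 4 (t=75): FL=W FR=S RL=S RR=W
after cmd 5 (t=82): FL=S FR=S RL=S RR=S
after cmd 6 (t=103): FL=S FR=S RL=S RR=S
after cmd 7 (t=126): FL=S FR=S RL=S RR=S
after cmd 8 (t=131): FL=S FR=W RL=W RR=S

start t=18: FL=S FR=S RL=S RR=S
cmd 1: advance +9 → t=27, phase=(22,10,10,22) → FL=W FR=S RL=S RR=W
cmd 2: advance +21 → t=48, phase=(19,7,7,19) → FL=W FR=S RL=S RR=W
cmd 3: advance +14 → t=62, phase=(9,21,21,9) → FL=S FR=W RL=W RR=S
cmd 4: advance +13 → t=75, phase=(22,10,10,22) → FL=W FR=S RL=S RR=W
cmd 5: advance +7 → t=82, phase=(5,17,17,5) → FL=S FR=S RL=S RR=S
cmd 6: advance +21 → t=103, phase=(2,14,14,2) → FL=S FR=S RL=S RR=S
cmd 7: advance +23 → t=126, phase=(1,13,13,1) → FL=S FR=S RL=S RR=S
cmd 8: advance +5 → t=131, phase=(6,18,18,6) → FL=S FR=W RL=W RR=S


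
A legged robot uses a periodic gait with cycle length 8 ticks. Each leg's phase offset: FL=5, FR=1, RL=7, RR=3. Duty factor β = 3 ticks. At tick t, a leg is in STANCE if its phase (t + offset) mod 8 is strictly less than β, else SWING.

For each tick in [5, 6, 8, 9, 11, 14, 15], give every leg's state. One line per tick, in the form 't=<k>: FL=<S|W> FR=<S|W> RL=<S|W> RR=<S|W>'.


t=5: FL=S FR=W RL=W RR=S
t=6: FL=W FR=W RL=W RR=S
t=8: FL=W FR=S RL=W RR=W
t=9: FL=W FR=S RL=S RR=W
t=11: FL=S FR=W RL=S RR=W
t=14: FL=W FR=W RL=W RR=S
t=15: FL=W FR=S RL=W RR=S

t=5: phase=(2,6,4,0) vs β=3 → FL=S FR=W RL=W RR=S
t=6: phase=(3,7,5,1) vs β=3 → FL=W FR=W RL=W RR=S
t=8: phase=(5,1,7,3) vs β=3 → FL=W FR=S RL=W RR=W
t=9: phase=(6,2,0,4) vs β=3 → FL=W FR=S RL=S RR=W
t=11: phase=(0,4,2,6) vs β=3 → FL=S FR=W RL=S RR=W
t=14: phase=(3,7,5,1) vs β=3 → FL=W FR=W RL=W RR=S
t=15: phase=(4,0,6,2) vs β=3 → FL=W FR=S RL=W RR=S


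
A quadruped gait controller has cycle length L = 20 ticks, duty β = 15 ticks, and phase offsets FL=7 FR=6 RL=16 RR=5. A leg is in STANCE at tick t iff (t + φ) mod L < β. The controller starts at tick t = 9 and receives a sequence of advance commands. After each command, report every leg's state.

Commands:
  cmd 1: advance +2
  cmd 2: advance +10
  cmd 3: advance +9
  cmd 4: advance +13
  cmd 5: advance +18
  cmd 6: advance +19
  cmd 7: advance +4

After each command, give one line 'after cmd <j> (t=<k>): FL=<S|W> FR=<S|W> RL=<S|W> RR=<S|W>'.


after cmd 1 (t=11): FL=W FR=W RL=S RR=W
after cmd 2 (t=21): FL=S FR=S RL=W RR=S
after cmd 3 (t=30): FL=W FR=W RL=S RR=W
after cmd 4 (t=43): FL=S FR=S RL=W RR=S
after cmd 5 (t=61): FL=S FR=S RL=W RR=S
after cmd 6 (t=80): FL=S FR=S RL=W RR=S
after cmd 7 (t=84): FL=S FR=S RL=S RR=S

start t=9: FL=W FR=W RL=S RR=S
cmd 1: advance +2 → t=11, phase=(18,17,7,16) → FL=W FR=W RL=S RR=W
cmd 2: advance +10 → t=21, phase=(8,7,17,6) → FL=S FR=S RL=W RR=S
cmd 3: advance +9 → t=30, phase=(17,16,6,15) → FL=W FR=W RL=S RR=W
cmd 4: advance +13 → t=43, phase=(10,9,19,8) → FL=S FR=S RL=W RR=S
cmd 5: advance +18 → t=61, phase=(8,7,17,6) → FL=S FR=S RL=W RR=S
cmd 6: advance +19 → t=80, phase=(7,6,16,5) → FL=S FR=S RL=W RR=S
cmd 7: advance +4 → t=84, phase=(11,10,0,9) → FL=S FR=S RL=S RR=S


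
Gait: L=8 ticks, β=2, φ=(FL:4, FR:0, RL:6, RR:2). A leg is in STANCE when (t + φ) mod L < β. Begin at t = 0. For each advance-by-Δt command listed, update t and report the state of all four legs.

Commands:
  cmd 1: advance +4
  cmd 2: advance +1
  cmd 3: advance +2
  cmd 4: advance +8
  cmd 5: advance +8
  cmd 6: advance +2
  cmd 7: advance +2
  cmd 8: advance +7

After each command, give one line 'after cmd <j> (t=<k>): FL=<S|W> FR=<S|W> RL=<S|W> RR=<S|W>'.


start t=0: FL=W FR=S RL=W RR=W
cmd 1: advance +4 → t=4, phase=(0,4,2,6) → FL=S FR=W RL=W RR=W
cmd 2: advance +1 → t=5, phase=(1,5,3,7) → FL=S FR=W RL=W RR=W
cmd 3: advance +2 → t=7, phase=(3,7,5,1) → FL=W FR=W RL=W RR=S
cmd 4: advance +8 → t=15, phase=(3,7,5,1) → FL=W FR=W RL=W RR=S
cmd 5: advance +8 → t=23, phase=(3,7,5,1) → FL=W FR=W RL=W RR=S
cmd 6: advance +2 → t=25, phase=(5,1,7,3) → FL=W FR=S RL=W RR=W
cmd 7: advance +2 → t=27, phase=(7,3,1,5) → FL=W FR=W RL=S RR=W
cmd 8: advance +7 → t=34, phase=(6,2,0,4) → FL=W FR=W RL=S RR=W

after cmd 1 (t=4): FL=S FR=W RL=W RR=W
after cmd 2 (t=5): FL=S FR=W RL=W RR=W
after cmd 3 (t=7): FL=W FR=W RL=W RR=S
after cmd 4 (t=15): FL=W FR=W RL=W RR=S
after cmd 5 (t=23): FL=W FR=W RL=W RR=S
after cmd 6 (t=25): FL=W FR=S RL=W RR=W
after cmd 7 (t=27): FL=W FR=W RL=S RR=W
after cmd 8 (t=34): FL=W FR=W RL=S RR=W
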